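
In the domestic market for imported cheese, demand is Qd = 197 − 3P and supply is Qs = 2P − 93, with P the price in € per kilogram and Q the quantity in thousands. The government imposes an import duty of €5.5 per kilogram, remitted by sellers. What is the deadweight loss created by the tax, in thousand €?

Before the tax: set 197 − 3P = 2P − 93 → P* = €58, Q* = 23.
With the tax collected from sellers, supply shifts: Qs = 2(P − 5.5) − 93.
Solving gives Q = 16.4 with consumers paying €60.2 and sellers receiving €54.7 (the €5.5 wedge).
Quantity falls by |ΔQ| = |23 − 16.4| = 6.6.
DWL = ½ · t · |ΔQ| = ½ · 5.5 · 6.6 = €18.15.

Deadweight loss = €18.15 thousand.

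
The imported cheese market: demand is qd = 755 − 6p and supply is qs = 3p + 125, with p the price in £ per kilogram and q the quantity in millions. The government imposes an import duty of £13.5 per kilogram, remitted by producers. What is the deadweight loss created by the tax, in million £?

Before the tax: set 755 − 6p = 3p + 125 → p* = £70, q* = 335.
With the tax collected from producers, supply shifts: qs = 3(p − 13.5) + 125.
New equilibrium: consumers pay £74.5, producers receive £61, q = 308. (Wedge: pb − ps = 13.5.)
Quantity falls by |ΔQ| = |335 − 308| = 27.
DWL = ½ · t · |ΔQ| = ½ · 13.5 · 27 = £182.25.

Deadweight loss = £182.25 million.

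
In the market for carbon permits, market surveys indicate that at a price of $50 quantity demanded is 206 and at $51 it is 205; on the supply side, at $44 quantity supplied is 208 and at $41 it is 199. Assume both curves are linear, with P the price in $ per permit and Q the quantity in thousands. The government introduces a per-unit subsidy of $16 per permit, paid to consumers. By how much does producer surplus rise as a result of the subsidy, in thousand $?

Producer surplus rises by $868 thousand.

Demand slope: (205 − 206)/(51 − 50) = -1, so Qd = 256 − P.
Supply slope: (199 − 208)/(41 − 44) = 3, so Qs = 3P + 76.
Before the subsidy: set 256 − P = 3P + 76 → P* = $45, Q* = 211.
With a per-unit subsidy paid to consumers, each effectively pays P − 16, so demand becomes Qd = 256 − (P − 16).
Solving gives Q = 223 with consumers paying $33 and sellers receiving $49 (the $16 wedge).
ΔPS is the trapezoid between Q = 223 and Q = 211 of height $4: ½ · (211 + 223) · 4 = $868.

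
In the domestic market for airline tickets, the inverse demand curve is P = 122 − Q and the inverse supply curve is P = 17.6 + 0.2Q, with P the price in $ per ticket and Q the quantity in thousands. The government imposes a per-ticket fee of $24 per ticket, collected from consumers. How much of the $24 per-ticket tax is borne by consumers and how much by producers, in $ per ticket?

Rewrite in direct form: Qd = 122 − P and Qs = 5P − 88.
Before the tax: set 122 − P = 5P − 88 → P* = $35, Q* = 87.
With the tax collected from consumers, demand (in seller-price terms) shifts: Qd = 122 − (P + 24).
Solving gives Q = 67 with consumers paying $55 and producers receiving $31 (the $24 wedge).
Burden on consumers: $20; on producers: $4. (They sum to $24.)
The less price-elastic side of the market bears the larger share of a per-unit tax.

Consumers bear $20 per ticket; producers bear $4 per ticket.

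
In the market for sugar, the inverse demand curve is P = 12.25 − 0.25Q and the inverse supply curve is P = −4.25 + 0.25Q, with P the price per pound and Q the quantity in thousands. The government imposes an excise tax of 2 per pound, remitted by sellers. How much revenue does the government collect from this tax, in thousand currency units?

Inverting to Q(P) form: Qd = 49 − 4P; Qs = 4P + 17.
Without the tax, 49 − 4P = 4P + 17 gives 8P = 32, so P* = 4 and Q* = 33.
With the tax collected from sellers, supply shifts: Qs = 4(P − 2) + 17.
Solving gives Q = 29 with consumers paying 5 and sellers receiving 3 (the 2 wedge).
Revenue = t · Q = 2 · 29 = 58.

Tax revenue = 58 thousand.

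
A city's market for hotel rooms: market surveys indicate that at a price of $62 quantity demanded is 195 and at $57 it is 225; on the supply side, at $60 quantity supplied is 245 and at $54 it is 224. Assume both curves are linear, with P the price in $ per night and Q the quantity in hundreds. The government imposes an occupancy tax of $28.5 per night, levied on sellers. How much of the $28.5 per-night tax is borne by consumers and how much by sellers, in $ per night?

Demand slope: (225 − 195)/(57 − 62) = -6, so Qd = 567 − 6P.
Supply slope: (224 − 245)/(54 − 60) = 3.5, so Qs = 3.5P + 35.
Before the tax: set 567 − 6P = 3.5P + 35 → P* = $56, Q* = 231.
With the tax collected from sellers, supply shifts: Qs = 3.5(P − 28.5) + 35.
New equilibrium: consumers pay $66.5, sellers receive $38, Q = 168. (Wedge: Pb − Ps = 28.5.)
Burden on consumers: $10.5; on sellers: $18. (They sum to $28.5.)

Consumers bear $10.5 per night; sellers bear $18 per night.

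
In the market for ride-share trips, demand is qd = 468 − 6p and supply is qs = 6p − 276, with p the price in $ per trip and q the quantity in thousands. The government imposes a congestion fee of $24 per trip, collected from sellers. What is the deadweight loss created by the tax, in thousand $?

Deadweight loss = $864 thousand.

Without the tax, 468 − 6p = 6p − 276 gives 12p = 744, so p* = $62 and q* = 96.
With the tax collected from sellers, supply shifts: qs = 6(p − 24) − 276.
Solving gives q = 24 with buyers paying $74 and sellers receiving $50 (the $24 wedge).
Quantity falls by |ΔQ| = |96 − 24| = 72.
DWL = ½ · t · |ΔQ| = ½ · 24 · 72 = $864.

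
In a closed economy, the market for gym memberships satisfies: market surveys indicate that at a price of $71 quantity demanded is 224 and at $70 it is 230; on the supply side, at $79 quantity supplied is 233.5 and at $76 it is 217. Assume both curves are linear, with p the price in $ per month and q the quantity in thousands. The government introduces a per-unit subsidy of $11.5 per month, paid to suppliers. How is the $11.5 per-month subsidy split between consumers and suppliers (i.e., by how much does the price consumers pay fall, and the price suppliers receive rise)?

Consumers gain $5.5 per month; suppliers gain $6 per month.

Demand slope: (230 − 224)/(70 − 71) = -6, so qd = 650 − 6p.
Supply slope: (217 − 233.5)/(76 − 79) = 5.5, so qs = 5.5p − 201.
Before the subsidy: set 650 − 6p = 5.5p − 201 → p* = $74, q* = 206.
With a per-unit subsidy paid to suppliers, each receives p + 11.5 per unit sold, so supply becomes qs = 5.5(p + 11.5) − 201.
Solving gives q = 239 with consumers paying $68.5 and suppliers receiving $80 (the $11.5 wedge).
Gain to consumers: $5.5; to suppliers: $6. (They sum to $11.5.)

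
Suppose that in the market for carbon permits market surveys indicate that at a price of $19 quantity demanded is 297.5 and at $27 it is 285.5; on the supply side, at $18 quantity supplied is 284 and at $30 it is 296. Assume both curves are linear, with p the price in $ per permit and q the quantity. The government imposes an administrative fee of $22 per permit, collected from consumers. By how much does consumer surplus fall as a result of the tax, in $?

Demand slope: (285.5 − 297.5)/(27 − 19) = -1.5, so qd = 326 − 1.5p.
Supply slope: (296 − 284)/(30 − 18) = 1, so qs = p + 266.
Before the tax: set 326 − 1.5p = p + 266 → p* = $24, q* = 290.
With the tax collected from consumers, demand (in seller-price terms) shifts: qd = 326 − 1.5(p + 22).
Solving gives q = 276.8 with consumers paying $32.8 and sellers receiving $10.8 (the $22 wedge).
ΔCS is the trapezoid between Q = 276.8 and Q = 290 of height $8.8: ½ · (290 + 276.8) · 8.8 = $2493.92.

Consumer surplus falls by $2493.92.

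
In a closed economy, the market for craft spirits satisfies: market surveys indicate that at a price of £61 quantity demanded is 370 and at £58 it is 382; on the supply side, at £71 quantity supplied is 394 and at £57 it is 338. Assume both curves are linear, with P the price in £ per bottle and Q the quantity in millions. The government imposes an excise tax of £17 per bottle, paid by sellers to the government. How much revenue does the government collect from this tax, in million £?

Demand slope: (382 − 370)/(58 − 61) = -4, so Qd = 614 − 4P.
Supply slope: (338 − 394)/(57 − 71) = 4, so Qs = 4P + 110.
Without the tax, 614 − 4P = 4P + 110 gives 8P = 504, so P* = £63 and Q* = 362.
With the tax collected from sellers, supply shifts: Qs = 4(P − 17) + 110.
Solving gives Q = 328 with consumers paying £71.5 and sellers receiving £54.5 (the £17 wedge).
Revenue = t · Q = 17 · 328 = £5576.

Tax revenue = £5576 million.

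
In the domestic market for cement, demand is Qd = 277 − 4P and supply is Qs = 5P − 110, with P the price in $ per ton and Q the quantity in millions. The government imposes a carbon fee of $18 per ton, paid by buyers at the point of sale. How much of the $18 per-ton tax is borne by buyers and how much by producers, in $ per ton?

Before the tax: set 277 − 4P = 5P − 110 → P* = $43, Q* = 105.
With the tax collected from buyers, demand (in seller-price terms) shifts: Qd = 277 − 4(P + 18).
New equilibrium: buyers pay $53, producers receive $35, Q = 65. (Wedge: Pb − Ps = 18.)
Burden on buyers: $10; on producers: $8. (They sum to $18.)

Buyers bear $10 per ton; producers bear $8 per ton.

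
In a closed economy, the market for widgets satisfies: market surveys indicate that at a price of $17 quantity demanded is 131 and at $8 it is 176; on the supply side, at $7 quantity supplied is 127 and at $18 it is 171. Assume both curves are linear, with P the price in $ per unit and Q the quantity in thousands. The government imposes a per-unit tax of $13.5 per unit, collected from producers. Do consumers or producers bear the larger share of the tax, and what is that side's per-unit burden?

Demand slope: (176 − 131)/(8 − 17) = -5, so Qd = 216 − 5P.
Supply slope: (171 − 127)/(18 − 7) = 4, so Qs = 4P + 99.
Before the tax: set 216 − 5P = 4P + 99 → P* = $13, Q* = 151.
With the tax collected from producers, supply shifts: Qs = 4(P − 13.5) + 99.
Solving gives Q = 121 with consumers paying $19 and producers receiving $5.5 (the $13.5 wedge).
Per-unit burden: consumers $6, producers $7.5.
Producers take the larger share because supply is less price-elastic here (demand slope 5 vs supply slope 4).

Producers bear the larger share: $7.5 per unit.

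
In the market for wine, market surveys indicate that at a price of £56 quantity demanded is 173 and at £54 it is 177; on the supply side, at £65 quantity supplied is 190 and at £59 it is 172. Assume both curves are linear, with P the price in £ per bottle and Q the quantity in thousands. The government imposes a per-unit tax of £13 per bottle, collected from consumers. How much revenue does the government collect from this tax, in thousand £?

Demand slope: (177 − 173)/(54 − 56) = -2, so Qd = 285 − 2P.
Supply slope: (172 − 190)/(59 − 65) = 3, so Qs = 3P − 5.
Before the tax: set 285 − 2P = 3P − 5 → P* = £58, Q* = 169.
With the tax collected from consumers, demand (in seller-price terms) shifts: Qd = 285 − 2(P + 13).
Solving gives Q = 153.4 with consumers paying £65.8 and producers receiving £52.8 (the £13 wedge).
Revenue = t · Q = 13 · 153.4 = £1994.2.

Tax revenue = £1994.2 thousand.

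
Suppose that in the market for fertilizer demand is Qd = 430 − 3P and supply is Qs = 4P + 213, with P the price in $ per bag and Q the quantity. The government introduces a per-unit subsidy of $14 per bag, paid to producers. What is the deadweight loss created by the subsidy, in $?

Deadweight loss = $168.

Before the subsidy: set 430 − 3P = 4P + 213 → P* = $31, Q* = 337.
With a per-unit subsidy paid to producers, each receives P + 14 per unit sold, so supply becomes Qs = 4(P + 14) + 213.
Solving gives Q = 361 with buyers paying $23 and producers receiving $37 (the $14 wedge).
Quantity rises by |ΔQ| = |337 − 361| = 24.
DWL = ½ · t · |ΔQ| = ½ · 14 · 24 = $168.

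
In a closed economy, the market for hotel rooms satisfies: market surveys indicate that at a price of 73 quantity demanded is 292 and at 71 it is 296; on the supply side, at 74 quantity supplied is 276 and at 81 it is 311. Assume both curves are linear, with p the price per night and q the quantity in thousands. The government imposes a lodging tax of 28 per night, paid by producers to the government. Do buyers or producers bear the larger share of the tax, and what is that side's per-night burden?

Demand slope: (296 − 292)/(71 − 73) = -2, so qd = 438 − 2p.
Supply slope: (311 − 276)/(81 − 74) = 5, so qs = 5p − 94.
Without the tax, 438 − 2p = 5p − 94 gives 7p = 532, so p* = 76 and q* = 286.
With the tax collected from producers, supply shifts: qs = 5(p − 28) − 94.
Solving gives q = 246 with buyers paying 96 and producers receiving 68 (the 28 wedge).
Per-night burden: buyers 20, producers 8.
Buyers take the larger share because demand is less price-elastic here (demand slope 2 vs supply slope 5).
The less price-elastic side of the market bears the larger share of a per-unit tax.

Buyers bear the larger share: 20 per night.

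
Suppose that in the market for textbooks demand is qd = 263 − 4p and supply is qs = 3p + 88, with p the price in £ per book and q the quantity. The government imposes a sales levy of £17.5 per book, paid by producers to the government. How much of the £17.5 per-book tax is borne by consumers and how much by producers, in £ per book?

Before the tax: set 263 − 4p = 3p + 88 → p* = £25, q* = 163.
With the tax collected from producers, supply shifts: qs = 3(p − 17.5) + 88.
Solving gives q = 133 with consumers paying £32.5 and producers receiving £15 (the £17.5 wedge).
Burden on consumers: £7.5; on producers: £10. (They sum to £17.5.)
The less price-elastic side of the market bears the larger share of a per-unit tax.

Consumers bear £7.5 per book; producers bear £10 per book.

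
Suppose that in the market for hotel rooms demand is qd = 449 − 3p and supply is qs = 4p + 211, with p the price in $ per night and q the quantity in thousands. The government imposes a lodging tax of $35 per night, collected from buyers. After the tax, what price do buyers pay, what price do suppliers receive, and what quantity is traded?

Buyers pay $54; suppliers receive $19; quantity = 287.

Before the tax: set 449 − 3p = 4p + 211 → p* = $34, q* = 347.
With the tax collected from buyers, demand (in seller-price terms) shifts: qd = 449 − 3(p + 35).
New equilibrium: buyers pay $54, suppliers receive $19, q = 287. (Wedge: pb − ps = 35.)
The less price-elastic side of the market bears the larger share of a per-unit tax.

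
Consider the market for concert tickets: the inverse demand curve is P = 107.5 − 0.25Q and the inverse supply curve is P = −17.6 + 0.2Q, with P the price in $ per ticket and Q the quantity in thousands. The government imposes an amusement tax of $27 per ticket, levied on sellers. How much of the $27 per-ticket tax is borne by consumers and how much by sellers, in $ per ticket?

Consumers bear $15 per ticket; sellers bear $12 per ticket.

Rewrite in direct form: Qd = 430 − 4P and Qs = 5P + 88.
Without the tax, 430 − 4P = 5P + 88 gives 9P = 342, so P* = $38 and Q* = 278.
With the tax collected from sellers, supply shifts: Qs = 5(P − 27) + 88.
Solving gives Q = 218 with consumers paying $53 and sellers receiving $26 (the $27 wedge).
Burden on consumers: $15; on sellers: $12. (They sum to $27.)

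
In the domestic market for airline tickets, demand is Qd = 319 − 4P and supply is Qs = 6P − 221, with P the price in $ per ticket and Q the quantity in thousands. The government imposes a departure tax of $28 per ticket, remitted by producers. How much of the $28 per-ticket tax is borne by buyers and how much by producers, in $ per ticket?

Without the tax, 319 − 4P = 6P − 221 gives 10P = 540, so P* = $54 and Q* = 103.
With the tax collected from producers, supply shifts: Qs = 6(P − 28) − 221.
New equilibrium: buyers pay $70.8, producers receive $42.8, Q = 35.8. (Wedge: Pb − Ps = 28.)
Burden on buyers: $16.8; on producers: $11.2. (They sum to $28.)

Buyers bear $16.8 per ticket; producers bear $11.2 per ticket.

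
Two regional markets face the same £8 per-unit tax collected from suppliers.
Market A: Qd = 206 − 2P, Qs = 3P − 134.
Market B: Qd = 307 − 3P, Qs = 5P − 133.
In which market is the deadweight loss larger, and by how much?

Market A: pre-tax P* = £68, Q* = 70; post-tax Q = 60.4; deadweight loss = £38.4.
Market B: pre-tax P* = £55, Q* = 142; post-tax Q = 127; deadweight loss = £60.
Difference: £38.4 vs £60 → market B is larger by £21.6.

Market B, by £21.6.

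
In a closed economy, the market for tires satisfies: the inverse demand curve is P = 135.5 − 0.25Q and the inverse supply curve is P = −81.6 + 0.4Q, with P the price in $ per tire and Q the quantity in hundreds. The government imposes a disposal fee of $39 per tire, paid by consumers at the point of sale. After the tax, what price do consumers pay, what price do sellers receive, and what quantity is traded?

Inverting to Q(P) form: Qd = 542 − 4P; Qs = 2.5P + 204.
Without the tax, 542 − 4P = 2.5P + 204 gives 6.5P = 338, so P* = $52 and Q* = 334.
With the tax collected from consumers, demand (in seller-price terms) shifts: Qd = 542 − 4(P + 39).
New equilibrium: consumers pay $67, sellers receive $28, Q = 274. (Wedge: Pb − Ps = 39.)
The less price-elastic side of the market bears the larger share of a per-unit tax.

Consumers pay $67; sellers receive $28; quantity = 274.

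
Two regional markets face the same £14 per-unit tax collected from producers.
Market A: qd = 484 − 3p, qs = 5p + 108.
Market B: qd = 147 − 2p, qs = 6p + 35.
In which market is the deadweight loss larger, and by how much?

Market A: pre-tax p* = £47, q* = 343; post-tax q = 316.75; deadweight loss = £183.75.
Market B: pre-tax p* = £14, q* = 119; post-tax q = 98; deadweight loss = £147.
Difference: £183.75 vs £147 → market A is larger by £36.75.

Market A, by £36.75.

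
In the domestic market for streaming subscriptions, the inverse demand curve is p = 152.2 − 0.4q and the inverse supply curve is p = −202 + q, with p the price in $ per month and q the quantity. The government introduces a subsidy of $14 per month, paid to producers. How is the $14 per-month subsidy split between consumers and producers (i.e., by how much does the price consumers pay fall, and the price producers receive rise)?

Rewrite in direct form: qd = 380.5 − 2.5p and qs = p + 202.
Without the subsidy, 380.5 − 2.5p = p + 202 gives 3.5p = 178.5, so p* = $51 and q* = 253.
With a per-unit subsidy paid to producers, each receives p + 14 per unit sold, so supply becomes qs = (p + 14) + 202.
Solving gives q = 263 with consumers paying $47 and producers receiving $61 (the $14 wedge).
Gain to consumers: $4; to producers: $10. (They sum to $14.)

Consumers gain $4 per month; producers gain $10 per month.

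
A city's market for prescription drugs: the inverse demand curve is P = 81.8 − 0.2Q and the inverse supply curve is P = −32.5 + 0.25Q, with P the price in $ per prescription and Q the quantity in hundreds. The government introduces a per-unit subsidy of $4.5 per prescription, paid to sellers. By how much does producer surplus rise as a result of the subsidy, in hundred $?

Producer surplus rises by $647.5 hundred.

Inverting to Q(P) form: Qd = 409 − 5P; Qs = 4P + 130.
Without the subsidy, 409 − 5P = 4P + 130 gives 9P = 279, so P* = $31 and Q* = 254.
With a per-unit subsidy paid to sellers, each receives P + 4.5 per unit sold, so supply becomes Qs = 4(P + 4.5) + 130.
Solving gives Q = 264 with consumers paying $29 and sellers receiving $33.5 (the $4.5 wedge).
ΔPS is the trapezoid between Q = 264 and Q = 254 of height $2.5: ½ · (254 + 264) · 2.5 = $647.5.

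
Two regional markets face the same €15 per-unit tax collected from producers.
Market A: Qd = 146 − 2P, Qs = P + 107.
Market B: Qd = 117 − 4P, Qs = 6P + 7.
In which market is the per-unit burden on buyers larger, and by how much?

Market B, by €4.

Market A: pre-tax P* = €13, Q* = 120; post-tax Q = 110; per-unit burden on buyers = €5.
Market B: pre-tax P* = €11, Q* = 73; post-tax Q = 37; per-unit burden on buyers = €9.
Difference: €5 vs €9 → market B is larger by €4.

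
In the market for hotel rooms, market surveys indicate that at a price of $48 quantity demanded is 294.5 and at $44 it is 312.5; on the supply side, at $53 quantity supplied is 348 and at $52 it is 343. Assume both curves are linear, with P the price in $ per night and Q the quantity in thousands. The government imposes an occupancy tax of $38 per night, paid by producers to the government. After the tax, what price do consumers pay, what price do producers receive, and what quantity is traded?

Consumers pay $65; producers receive $27; quantity = 218.

Demand slope: (312.5 − 294.5)/(44 − 48) = -4.5, so Qd = 510.5 − 4.5P.
Supply slope: (343 − 348)/(52 − 53) = 5, so Qs = 5P + 83.
Before the tax: set 510.5 − 4.5P = 5P + 83 → P* = $45, Q* = 308.
With the tax collected from producers, supply shifts: Qs = 5(P − 38) + 83.
Solving gives Q = 218 with consumers paying $65 and producers receiving $27 (the $38 wedge).
The less price-elastic side of the market bears the larger share of a per-unit tax.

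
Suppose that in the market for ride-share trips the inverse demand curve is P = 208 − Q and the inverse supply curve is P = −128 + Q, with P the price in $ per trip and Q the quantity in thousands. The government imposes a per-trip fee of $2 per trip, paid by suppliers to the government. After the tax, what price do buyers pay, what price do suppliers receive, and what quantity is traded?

Inverting to Q(P) form: Qd = 208 − P; Qs = P + 128.
Without the tax, 208 − P = P + 128 gives 2P = 80, so P* = $40 and Q* = 168.
With the tax collected from suppliers, supply shifts: Qs = (P − 2) + 128.
New equilibrium: buyers pay $41, suppliers receive $39, Q = 167. (Wedge: Pb − Ps = 2.)

Buyers pay $41; suppliers receive $39; quantity = 167.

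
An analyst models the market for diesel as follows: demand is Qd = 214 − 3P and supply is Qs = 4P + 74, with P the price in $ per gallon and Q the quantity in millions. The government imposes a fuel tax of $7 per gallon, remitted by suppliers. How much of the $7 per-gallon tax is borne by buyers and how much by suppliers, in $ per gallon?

Buyers bear $4 per gallon; suppliers bear $3 per gallon.

Before the tax: set 214 − 3P = 4P + 74 → P* = $20, Q* = 154.
With the tax collected from suppliers, supply shifts: Qs = 4(P − 7) + 74.
Solving gives Q = 142 with buyers paying $24 and suppliers receiving $17 (the $7 wedge).
Burden on buyers: $4; on suppliers: $3. (They sum to $7.)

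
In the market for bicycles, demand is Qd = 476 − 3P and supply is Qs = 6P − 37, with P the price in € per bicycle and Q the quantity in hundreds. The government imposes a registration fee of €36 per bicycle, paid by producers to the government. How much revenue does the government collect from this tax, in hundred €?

Before the tax: set 476 − 3P = 6P − 37 → P* = €57, Q* = 305.
With the tax collected from producers, supply shifts: Qs = 6(P − 36) − 37.
Solving gives Q = 233 with consumers paying €81 and producers receiving €45 (the €36 wedge).
Revenue = t · Q = 36 · 233 = €8388.

Tax revenue = €8388 hundred.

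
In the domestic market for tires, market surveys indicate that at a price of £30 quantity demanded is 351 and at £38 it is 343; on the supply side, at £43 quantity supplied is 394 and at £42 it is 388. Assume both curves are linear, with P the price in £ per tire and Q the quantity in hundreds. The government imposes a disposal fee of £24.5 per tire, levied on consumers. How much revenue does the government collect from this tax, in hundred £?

Demand slope: (343 − 351)/(38 − 30) = -1, so Qd = 381 − P.
Supply slope: (388 − 394)/(42 − 43) = 6, so Qs = 6P + 136.
Before the tax: set 381 − P = 6P + 136 → P* = £35, Q* = 346.
With the tax collected from consumers, demand (in seller-price terms) shifts: Qd = 381 − (P + 24.5).
Solving gives Q = 325 with consumers paying £56 and suppliers receiving £31.5 (the £24.5 wedge).
Revenue = t · Q = 24.5 · 325 = £7962.5.

Tax revenue = £7962.5 hundred.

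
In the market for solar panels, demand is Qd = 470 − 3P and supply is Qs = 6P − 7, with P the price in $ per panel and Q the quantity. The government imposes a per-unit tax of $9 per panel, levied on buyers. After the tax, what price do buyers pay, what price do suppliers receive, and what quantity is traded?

Without the tax, 470 − 3P = 6P − 7 gives 9P = 477, so P* = $53 and Q* = 311.
With the tax collected from buyers, demand (in seller-price terms) shifts: Qd = 470 − 3(P + 9).
Solving gives Q = 293 with buyers paying $59 and suppliers receiving $50 (the $9 wedge).

Buyers pay $59; suppliers receive $50; quantity = 293.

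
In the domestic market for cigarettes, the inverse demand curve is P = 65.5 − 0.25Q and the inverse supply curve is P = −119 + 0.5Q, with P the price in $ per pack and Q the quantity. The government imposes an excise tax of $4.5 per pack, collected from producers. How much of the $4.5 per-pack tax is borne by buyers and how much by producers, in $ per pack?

Inverting to Q(P) form: Qd = 262 − 4P; Qs = 2P + 238.
Before the tax: set 262 − 4P = 2P + 238 → P* = $4, Q* = 246.
With the tax collected from producers, supply shifts: Qs = 2(P − 4.5) + 238.
Solving gives Q = 240 with buyers paying $5.5 and producers receiving $1 (the $4.5 wedge).
Burden on buyers: $1.5; on producers: $3. (They sum to $4.5.)
The less price-elastic side of the market bears the larger share of a per-unit tax.

Buyers bear $1.5 per pack; producers bear $3 per pack.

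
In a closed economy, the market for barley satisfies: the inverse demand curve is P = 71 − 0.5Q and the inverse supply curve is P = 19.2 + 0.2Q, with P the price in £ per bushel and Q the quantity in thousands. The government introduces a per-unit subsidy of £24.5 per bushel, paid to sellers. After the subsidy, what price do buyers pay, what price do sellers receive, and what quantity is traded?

Buyers pay £16.5; sellers receive £41; quantity = 109.

Inverting to Q(P) form: Qd = 142 − 2P; Qs = 5P − 96.
Without the subsidy, 142 − 2P = 5P − 96 gives 7P = 238, so P* = £34 and Q* = 74.
With a per-unit subsidy paid to sellers, each receives P + 24.5 per unit sold, so supply becomes Qs = 5(P + 24.5) − 96.
Solving gives Q = 109 with buyers paying £16.5 and sellers receiving £41 (the £24.5 wedge).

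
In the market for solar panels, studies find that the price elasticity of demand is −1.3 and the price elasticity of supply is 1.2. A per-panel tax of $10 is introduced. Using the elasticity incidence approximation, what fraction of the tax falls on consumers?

Incidence ratio: consumers' share ≈ εs / (εs + |εd|) = 1.2 / (1.2 + 1.3) = 0.48.
Supply is the less elastic side, so consumers bear the smaller share.

Consumers' share ≈ 0.48.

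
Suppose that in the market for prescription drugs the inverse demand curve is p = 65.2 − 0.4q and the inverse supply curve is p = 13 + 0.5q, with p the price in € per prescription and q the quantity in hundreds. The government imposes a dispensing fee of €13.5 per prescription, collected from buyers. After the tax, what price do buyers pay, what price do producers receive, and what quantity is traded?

Inverting to q(p) form: qd = 163 − 2.5p; qs = 2p − 26.
Without the tax, 163 − 2.5p = 2p − 26 gives 4.5p = 189, so p* = €42 and q* = 58.
With the tax collected from buyers, demand (in seller-price terms) shifts: qd = 163 − 2.5(p + 13.5).
New equilibrium: buyers pay €48, producers receive €34.5, q = 43. (Wedge: pb − ps = 13.5.)

Buyers pay €48; producers receive €34.5; quantity = 43.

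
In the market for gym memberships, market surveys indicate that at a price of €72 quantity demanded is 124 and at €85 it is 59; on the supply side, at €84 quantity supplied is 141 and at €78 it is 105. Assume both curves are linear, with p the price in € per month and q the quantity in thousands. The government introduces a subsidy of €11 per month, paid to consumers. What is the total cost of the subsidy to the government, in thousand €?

Government outlay = €1419 thousand.

Demand slope: (59 − 124)/(85 − 72) = -5, so qd = 484 − 5p.
Supply slope: (105 − 141)/(78 − 84) = 6, so qs = 6p − 363.
Without the subsidy, 484 − 5p = 6p − 363 gives 11p = 847, so p* = €77 and q* = 99.
With a per-unit subsidy paid to consumers, each effectively pays p − 11, so demand becomes qd = 484 − 5(p − 11).
New equilibrium: consumers pay €71, producers receive €82, q = 129. (Wedge: pb − ps = −11.)
Outlay = t · Q = 11 · 129 = €1419.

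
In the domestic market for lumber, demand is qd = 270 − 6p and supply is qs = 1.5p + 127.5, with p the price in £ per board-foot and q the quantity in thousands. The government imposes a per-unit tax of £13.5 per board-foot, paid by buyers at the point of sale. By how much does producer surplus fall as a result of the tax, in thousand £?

Producer surplus falls by £1597.32 thousand.

Before the tax: set 270 − 6p = 1.5p + 127.5 → p* = £19, q* = 156.
With the tax collected from buyers, demand (in seller-price terms) shifts: qd = 270 − 6(p + 13.5).
New equilibrium: buyers pay £21.7, suppliers receive £8.2, q = 139.8. (Wedge: pb − ps = 13.5.)
ΔPS is the trapezoid between Q = 139.8 and Q = 156 of height £10.8: ½ · (156 + 139.8) · 10.8 = £1597.32.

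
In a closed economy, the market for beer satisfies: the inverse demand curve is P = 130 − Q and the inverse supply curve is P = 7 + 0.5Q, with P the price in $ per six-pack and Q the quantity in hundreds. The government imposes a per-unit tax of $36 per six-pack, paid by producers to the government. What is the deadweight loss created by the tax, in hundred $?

Rewrite in direct form: Qd = 130 − P and Qs = 2P − 14.
Without the tax, 130 − P = 2P − 14 gives 3P = 144, so P* = $48 and Q* = 82.
With the tax collected from producers, supply shifts: Qs = 2(P − 36) − 14.
New equilibrium: buyers pay $72, producers receive $36, Q = 58. (Wedge: Pb − Ps = 36.)
Quantity falls by |ΔQ| = |82 − 58| = 24.
DWL = ½ · t · |ΔQ| = ½ · 36 · 24 = $432.

Deadweight loss = $432 hundred.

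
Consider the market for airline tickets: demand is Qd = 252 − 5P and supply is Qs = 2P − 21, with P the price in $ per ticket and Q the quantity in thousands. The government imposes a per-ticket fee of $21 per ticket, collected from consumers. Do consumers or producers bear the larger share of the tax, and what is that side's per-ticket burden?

Producers bear the larger share: $15 per ticket.

Before the tax: set 252 − 5P = 2P − 21 → P* = $39, Q* = 57.
With the tax collected from consumers, demand (in seller-price terms) shifts: Qd = 252 − 5(P + 21).
Solving gives Q = 27 with consumers paying $45 and producers receiving $24 (the $21 wedge).
Per-ticket burden: consumers $6, producers $15.
Producers take the larger share because supply is less price-elastic here (demand slope 5 vs supply slope 2).
The less price-elastic side of the market bears the larger share of a per-unit tax.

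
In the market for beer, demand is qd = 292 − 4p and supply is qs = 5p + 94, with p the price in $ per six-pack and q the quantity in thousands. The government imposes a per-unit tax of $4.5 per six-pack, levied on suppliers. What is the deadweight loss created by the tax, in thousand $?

Deadweight loss = $22.5 thousand.

Before the tax: set 292 − 4p = 5p + 94 → p* = $22, q* = 204.
With the tax collected from suppliers, supply shifts: qs = 5(p − 4.5) + 94.
New equilibrium: buyers pay $24.5, suppliers receive $20, q = 194. (Wedge: pb − ps = 4.5.)
Quantity falls by |ΔQ| = |204 − 194| = 10.
DWL = ½ · t · |ΔQ| = ½ · 4.5 · 10 = $22.5.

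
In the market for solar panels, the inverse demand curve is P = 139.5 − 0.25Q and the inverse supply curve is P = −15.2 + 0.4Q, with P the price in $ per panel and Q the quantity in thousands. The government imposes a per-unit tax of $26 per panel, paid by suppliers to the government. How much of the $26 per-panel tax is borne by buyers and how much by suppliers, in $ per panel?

Buyers bear $10 per panel; suppliers bear $16 per panel.

Inverting to Q(P) form: Qd = 558 − 4P; Qs = 2.5P + 38.
Before the tax: set 558 − 4P = 2.5P + 38 → P* = $80, Q* = 238.
With the tax collected from suppliers, supply shifts: Qs = 2.5(P − 26) + 38.
Solving gives Q = 198 with buyers paying $90 and suppliers receiving $64 (the $26 wedge).
Burden on buyers: $10; on suppliers: $16. (They sum to $26.)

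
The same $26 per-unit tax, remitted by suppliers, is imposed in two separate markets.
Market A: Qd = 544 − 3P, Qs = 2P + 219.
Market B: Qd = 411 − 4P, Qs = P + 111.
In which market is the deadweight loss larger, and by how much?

Market A: pre-tax P* = $65, Q* = 349; post-tax Q = 317.8; deadweight loss = $405.6.
Market B: pre-tax P* = $60, Q* = 171; post-tax Q = 150.2; deadweight loss = $270.4.
Difference: $405.6 vs $270.4 → market A is larger by $135.2.

Market A, by $135.2.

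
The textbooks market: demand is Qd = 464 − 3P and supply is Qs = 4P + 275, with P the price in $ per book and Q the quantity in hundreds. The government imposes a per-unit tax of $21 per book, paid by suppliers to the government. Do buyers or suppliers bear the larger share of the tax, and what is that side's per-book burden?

Buyers bear the larger share: $12 per book.

Without the tax, 464 − 3P = 4P + 275 gives 7P = 189, so P* = $27 and Q* = 383.
With the tax collected from suppliers, supply shifts: Qs = 4(P − 21) + 275.
New equilibrium: buyers pay $39, suppliers receive $18, Q = 347. (Wedge: Pb − Ps = 21.)
Per-book burden: buyers $12, suppliers $9.
Buyers take the larger share because demand is less price-elastic here (demand slope 3 vs supply slope 4).
The less price-elastic side of the market bears the larger share of a per-unit tax.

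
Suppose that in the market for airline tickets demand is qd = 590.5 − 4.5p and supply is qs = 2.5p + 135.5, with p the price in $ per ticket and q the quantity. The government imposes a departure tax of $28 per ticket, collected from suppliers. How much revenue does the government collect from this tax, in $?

Without the tax, 590.5 − 4.5p = 2.5p + 135.5 gives 7p = 455, so p* = $65 and q* = 298.
With the tax collected from suppliers, supply shifts: qs = 2.5(p − 28) + 135.5.
Solving gives q = 253 with buyers paying $75 and suppliers receiving $47 (the $28 wedge).
Revenue = t · Q = 28 · 253 = $7084.

Tax revenue = $7084.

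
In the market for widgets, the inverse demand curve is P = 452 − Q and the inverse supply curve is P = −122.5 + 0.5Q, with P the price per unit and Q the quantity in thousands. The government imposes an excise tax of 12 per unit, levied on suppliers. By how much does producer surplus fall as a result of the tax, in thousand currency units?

Producer surplus falls by 1516 thousand.

Rewrite in direct form: Qd = 452 − P and Qs = 2P + 245.
Without the tax, 452 − P = 2P + 245 gives 3P = 207, so P* = 69 and Q* = 383.
With the tax collected from suppliers, supply shifts: Qs = 2(P − 12) + 245.
New equilibrium: consumers pay 77, suppliers receive 65, Q = 375. (Wedge: Pb − Ps = 12.)
ΔPS is the trapezoid between Q = 375 and Q = 383 of height 4: ½ · (383 + 375) · 4 = 1516.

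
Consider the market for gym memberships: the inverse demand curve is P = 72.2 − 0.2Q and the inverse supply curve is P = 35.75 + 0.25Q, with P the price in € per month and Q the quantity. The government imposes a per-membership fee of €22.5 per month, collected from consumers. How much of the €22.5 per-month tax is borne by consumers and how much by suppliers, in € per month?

Rewrite in direct form: Qd = 361 − 5P and Qs = 4P − 143.
Before the tax: set 361 − 5P = 4P − 143 → P* = €56, Q* = 81.
With the tax collected from consumers, demand (in seller-price terms) shifts: Qd = 361 − 5(P + 22.5).
New equilibrium: consumers pay €66, suppliers receive €43.5, Q = 31. (Wedge: Pb − Ps = 22.5.)
Burden on consumers: €10; on suppliers: €12.5. (They sum to €22.5.)

Consumers bear €10 per month; suppliers bear €12.5 per month.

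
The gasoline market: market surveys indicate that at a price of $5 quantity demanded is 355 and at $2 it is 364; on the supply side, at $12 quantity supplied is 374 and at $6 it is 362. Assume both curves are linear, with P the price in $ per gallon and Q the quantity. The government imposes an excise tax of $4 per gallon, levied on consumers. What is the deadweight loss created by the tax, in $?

Deadweight loss = $9.6.

Demand slope: (364 − 355)/(2 − 5) = -3, so Qd = 370 − 3P.
Supply slope: (362 − 374)/(6 − 12) = 2, so Qs = 2P + 350.
Without the tax, 370 − 3P = 2P + 350 gives 5P = 20, so P* = $4 and Q* = 358.
With the tax collected from consumers, demand (in seller-price terms) shifts: Qd = 370 − 3(P + 4).
Solving gives Q = 353.2 with consumers paying $5.6 and sellers receiving $1.6 (the $4 wedge).
Quantity falls by |ΔQ| = |358 − 353.2| = 4.8.
DWL = ½ · t · |ΔQ| = ½ · 4 · 4.8 = $9.6.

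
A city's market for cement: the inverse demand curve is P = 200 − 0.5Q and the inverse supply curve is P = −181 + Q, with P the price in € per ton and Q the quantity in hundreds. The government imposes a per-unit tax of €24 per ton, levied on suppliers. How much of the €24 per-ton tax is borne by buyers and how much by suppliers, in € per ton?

Rewrite in direct form: Qd = 400 − 2P and Qs = P + 181.
Without the tax, 400 − 2P = P + 181 gives 3P = 219, so P* = €73 and Q* = 254.
With the tax collected from suppliers, supply shifts: Qs = (P − 24) + 181.
Solving gives Q = 238 with buyers paying €81 and suppliers receiving €57 (the €24 wedge).
Burden on buyers: €8; on suppliers: €16. (They sum to €24.)
The less price-elastic side of the market bears the larger share of a per-unit tax.

Buyers bear €8 per ton; suppliers bear €16 per ton.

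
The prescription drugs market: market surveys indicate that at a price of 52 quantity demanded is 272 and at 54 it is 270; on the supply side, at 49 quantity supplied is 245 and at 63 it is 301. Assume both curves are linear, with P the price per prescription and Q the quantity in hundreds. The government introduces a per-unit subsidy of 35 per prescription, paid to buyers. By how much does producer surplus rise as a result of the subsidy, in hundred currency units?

Demand slope: (270 − 272)/(54 − 52) = -1, so Qd = 324 − P.
Supply slope: (301 − 245)/(63 − 49) = 4, so Qs = 4P + 49.
Without the subsidy, 324 − P = 4P + 49 gives 5P = 275, so P* = 55 and Q* = 269.
With a per-unit subsidy paid to buyers, each effectively pays P − 35, so demand becomes Qd = 324 − (P − 35).
Solving gives Q = 297 with buyers paying 27 and sellers receiving 62 (the 35 wedge).
ΔPS is the trapezoid between Q = 297 and Q = 269 of height 7: ½ · (269 + 297) · 7 = 1981.

Producer surplus rises by 1981 hundred.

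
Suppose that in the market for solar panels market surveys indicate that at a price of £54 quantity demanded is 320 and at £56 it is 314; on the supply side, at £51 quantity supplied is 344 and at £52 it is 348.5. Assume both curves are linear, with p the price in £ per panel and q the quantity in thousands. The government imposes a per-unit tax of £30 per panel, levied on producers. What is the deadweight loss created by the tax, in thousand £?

Deadweight loss = £810 thousand.

Demand slope: (314 − 320)/(56 − 54) = -3, so qd = 482 − 3p.
Supply slope: (348.5 − 344)/(52 − 51) = 4.5, so qs = 4.5p + 114.5.
Before the tax: set 482 − 3p = 4.5p + 114.5 → p* = £49, q* = 335.
With the tax collected from producers, supply shifts: qs = 4.5(p − 30) + 114.5.
Solving gives q = 281 with consumers paying £67 and producers receiving £37 (the £30 wedge).
Quantity falls by |ΔQ| = |335 − 281| = 54.
DWL = ½ · t · |ΔQ| = ½ · 30 · 54 = £810.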